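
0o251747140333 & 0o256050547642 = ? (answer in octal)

0o250040140202

AND each oct digit independently (no carries):
  2&2=2, 5&5=5, 1&6=0, 7&0=0, 4&5=4, 7&0=0, 1&5=1, 4&4=4, 0&7=0, 3&6=2, 3&4=0, 3&2=2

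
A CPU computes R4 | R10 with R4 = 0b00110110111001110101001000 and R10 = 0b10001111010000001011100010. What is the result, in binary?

0b10111111111001111111101010

OR bit by bit (1 where either bit is 1):
  00110110111001110101001000
| 10001111010000001011100010
= 10111111111001111111101010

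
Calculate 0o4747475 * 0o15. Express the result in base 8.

Multiply each base-8 digit by 13, carrying:
  5×13 = 65 → write 1 carry 8
  7×13+8 = 99 → write 3 carry 12
  4×13+12 = 64 → write 0 carry 8
  7×13+8 = 99 → write 3 carry 12
  4×13+12 = 64 → write 0 carry 8
  7×13+8 = 99 → write 3 carry 12
  4×13+12 = 64 → write 0 carry 8
  remaining carry: 10

0o100303031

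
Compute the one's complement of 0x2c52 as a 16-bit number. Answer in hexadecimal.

Each hex digit d becomes f−d:
  2→d, c→3, 5→a, 2→d

0xd3ad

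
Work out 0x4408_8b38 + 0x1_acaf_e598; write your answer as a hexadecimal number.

Add column by column in base 16, right to left:
  8+8 = 0 carry 1
  3+9+1 = d
  b+5 = 0 carry 1
  8+e+1 = 7 carry 1
  8+f+1 = 8 carry 1
  0+a+1 = b
  4+c = 0 carry 1
  4+a+1 = f
  0+1 = 1

0x1f0b870d0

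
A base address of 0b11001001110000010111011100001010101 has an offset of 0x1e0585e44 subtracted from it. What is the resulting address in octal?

0o215554655021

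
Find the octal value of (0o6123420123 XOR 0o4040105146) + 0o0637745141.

First 0o6123420123 XOR 0o4040105146 = 0o2163525065.
Add column by column in base 8, right to left:
  5+1 = 6
  6+4 = 2 carry 1
  0+1+1 = 2
  5+5 = 2 carry 1
  2+4+1 = 7
  5+7 = 4 carry 1
  3+7+1 = 3 carry 1
  6+3+1 = 2 carry 1
  1+6+1 = 0 carry 1
  2+0+1 = 3

0o3023472226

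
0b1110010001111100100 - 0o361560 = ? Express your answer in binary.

0b1010100000001110100

0o361560 = 0b11110001101110000 in binary.
Subtract column by column in base 2:
  0-0 → 0
  0-0 → 0
  1-0 → 1
  0-0 → 0
  0-1 → 1 (borrow)
  1-1-1 → 1 (borrow)
  1-1-1 → 1 (borrow)
  1-0-1 → 0
  1-1 → 0
  1-1 → 0
  0-0 → 0
  0-0 → 0
  0-0 → 0
  1-1 → 0
  0-1 → 1 (borrow)
  0-1-1 → 0 (borrow)
  1-1-1 → 1 (borrow)
  1-0-1 → 0
  1-0 → 1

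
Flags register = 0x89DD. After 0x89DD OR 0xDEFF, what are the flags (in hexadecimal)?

OR each hex digit independently (no carries):
  8|D=D, 9|E=F, D|F=F, D|F=F

0xDFFF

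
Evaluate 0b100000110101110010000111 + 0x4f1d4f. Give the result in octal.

0b100000110101110010000111 = 0o40656207 in octal.
0x4f1d4f = 0o23616517 in octal.
Add column by column in base 8, right to left:
  7+7 = 6 carry 1
  0+1+1 = 2
  2+5 = 7
  6+6 = 4 carry 1
  5+1+1 = 7
  6+6 = 4 carry 1
  0+3+1 = 4
  4+2 = 6

0o64474726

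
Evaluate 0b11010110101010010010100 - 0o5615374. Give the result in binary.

0b10101000011100110011000

0o5615374 = 0b101110001101011111100 in binary.
Subtract column by column in base 2:
  0-0 → 0
  0-0 → 0
  1-1 → 0
  0-1 → 1 (borrow)
  1-1-1 → 1 (borrow)
  0-1-1 → 0 (borrow)
  0-1-1 → 0 (borrow)
  1-1-1 → 1 (borrow)
  0-0-1 → 1 (borrow)
  0-1-1 → 0 (borrow)
  1-0-1 → 0
  0-1 → 1 (borrow)
  1-1-1 → 1 (borrow)
  0-0-1 → 1 (borrow)
  1-0-1 → 0
  0-0 → 0
  1-1 → 0
  1-1 → 0
  0-1 → 1 (borrow)
  1-0-1 → 0
  0-1 → 1 (borrow)
  1-0-1 → 0
  1-0 → 1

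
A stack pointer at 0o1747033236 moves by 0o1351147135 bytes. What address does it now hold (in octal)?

0o3320202373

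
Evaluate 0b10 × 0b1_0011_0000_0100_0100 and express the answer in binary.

0b100110000010001000

Multiply each base-2 digit by 2, carrying:
  0×2 = 0 → write 0
  0×2 = 0 → write 0
  1×2 = 2 → write 0 carry 1
  0×2+1 = 1 → write 1
  0×2 = 0 → write 0
  0×2 = 0 → write 0
  1×2 = 2 → write 0 carry 1
  0×2+1 = 1 → write 1
  0×2 = 0 → write 0
  0×2 = 0 → write 0
  0×2 = 0 → write 0
  0×2 = 0 → write 0
  1×2 = 2 → write 0 carry 1
  1×2+1 = 3 → write 1 carry 1
  0×2+1 = 1 → write 1
  0×2 = 0 → write 0
  1×2 = 2 → write 0 carry 1
  remaining carry: 1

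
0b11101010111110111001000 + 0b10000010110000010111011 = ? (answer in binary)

Add column by column in base 2, right to left:
  0+1 = 1
  0+1 = 1
  0+0 = 0
  1+1 = 0 carry 1
  0+1+1 = 0 carry 1
  0+1+1 = 0 carry 1
  1+0+1 = 0 carry 1
  1+1+1 = 1 carry 1
  1+0+1 = 0 carry 1
  0+0+1 = 1
  1+0 = 1
  1+0 = 1
  1+0 = 1
  1+1 = 0 carry 1
  1+1+1 = 1 carry 1
  0+0+1 = 1
  1+1 = 0 carry 1
  0+0+1 = 1
  1+0 = 1
  0+0 = 0
  1+0 = 1
  1+0 = 1
  1+1 = 0 carry 1
  final carry 1

0b101101101101111010000011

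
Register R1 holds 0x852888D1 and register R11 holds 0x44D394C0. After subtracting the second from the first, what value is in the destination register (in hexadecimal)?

Subtract column by column in base 16:
  1-0 → 1
  D-C → 1
  8-4 → 4
  8-9 → F (borrow)
  8-3-1 → 4
  2-D → 5 (borrow)
  5-4-1 → 0
  8-4 → 4

0x4054F411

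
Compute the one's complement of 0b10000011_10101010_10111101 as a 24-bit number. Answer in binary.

0b011111000101010101000010

Invert each bit: 100000111010101010111101 → 011111000101010101000010.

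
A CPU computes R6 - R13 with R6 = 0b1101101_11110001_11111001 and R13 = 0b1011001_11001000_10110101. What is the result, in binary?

Subtract column by column in base 2:
  1-1 → 0
  0-0 → 0
  0-1 → 1 (borrow)
  1-0-1 → 0
  1-1 → 0
  1-1 → 0
  1-0 → 1
  1-1 → 0
  1-0 → 1
  0-0 → 0
  0-0 → 0
  0-1 → 1 (borrow)
  1-0-1 → 0
  1-0 → 1
  1-1 → 0
  1-1 → 0
  1-1 → 0
  0-0 → 0
  1-0 → 1
  1-1 → 0
  0-1 → 1 (borrow)
  1-0-1 → 0
  1-1 → 0

0b101000010100101000100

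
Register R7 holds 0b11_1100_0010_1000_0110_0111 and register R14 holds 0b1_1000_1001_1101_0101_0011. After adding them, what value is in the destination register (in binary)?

0b10101001100010110111010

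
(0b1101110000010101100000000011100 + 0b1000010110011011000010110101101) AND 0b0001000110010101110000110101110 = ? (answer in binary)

Add column by column in base 2, right to left:
  0+1 = 1
  0+0 = 0
  1+1 = 0 carry 1
  1+1+1 = 1 carry 1
  1+0+1 = 0 carry 1
  0+1+1 = 0 carry 1
  0+0+1 = 1
  0+1 = 1
  0+1 = 1
  0+0 = 0
  0+1 = 1
  0+0 = 0
  0+0 = 0
  0+0 = 0
  1+0 = 1
  1+1 = 0 carry 1
  0+1+1 = 0 carry 1
  1+0+1 = 0 carry 1
  0+1+1 = 0 carry 1
  1+1+1 = 1 carry 1
  0+0+1 = 1
  0+0 = 0
  0+1 = 1
  0+1 = 1
  0+0 = 0
  1+1 = 0 carry 1
  1+0+1 = 0 carry 1
  1+0+1 = 0 carry 1
  0+0+1 = 1
  1+0 = 1
  1+1 = 0 carry 1
  final carry 1
Sum = 0b10110000110110000100010111001001; now AND with 0b0001000110010101110000110101110:
  10110000110110000100010111001001
& 00001000110010101110000110101110
= 00000000110010000100000110001000

0b110010000100000110001000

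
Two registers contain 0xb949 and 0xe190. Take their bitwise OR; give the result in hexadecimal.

OR each hex digit independently (no carries):
  b|e=f, 9|1=9, 4|9=d, 9|0=9

0xf9d9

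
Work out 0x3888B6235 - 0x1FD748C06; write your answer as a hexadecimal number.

Subtract column by column in base 16:
  5-6 → F (borrow)
  3-0-1 → 2
  2-C → 6 (borrow)
  6-8-1 → D (borrow)
  B-4-1 → 6
  8-7 → 1
  8-D → B (borrow)
  8-F-1 → 8 (borrow)
  3-1-1 → 1

0x18B16D62F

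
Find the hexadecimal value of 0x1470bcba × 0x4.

Multiply each base-16 digit by 4, carrying:
  a×4 = 40 → write 8 carry 2
  b×4+2 = 46 → write e carry 2
  c×4+2 = 50 → write 2 carry 3
  b×4+3 = 47 → write f carry 2
  0×4+2 = 2 → write 2
  7×4 = 28 → write c carry 1
  4×4+1 = 17 → write 1 carry 1
  1×4+1 = 5 → write 5

0x51c2f2e8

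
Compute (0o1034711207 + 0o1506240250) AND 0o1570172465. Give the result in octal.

0o540150445

Add column by column in base 8, right to left:
  7+0 = 7
  0+5 = 5
  2+2 = 4
  1+0 = 1
  1+4 = 5
  7+2 = 1 carry 1
  4+6+1 = 3 carry 1
  3+0+1 = 4
  0+5 = 5
  1+1 = 2
Sum = 0o2543151457; now AND with 0o1570172465:
  2&1=0, 5&5=5, 4&7=4, 3&0=0, 1&1=1, 5&7=5, 1&2=0, 4&4=4, 5&6=4, 7&5=5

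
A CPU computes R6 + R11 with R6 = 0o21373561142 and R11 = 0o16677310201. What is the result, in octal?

Add column by column in base 8, right to left:
  2+1 = 3
  4+0 = 4
  1+2 = 3
  1+0 = 1
  6+1 = 7
  5+3 = 0 carry 1
  3+7+1 = 3 carry 1
  7+7+1 = 7 carry 1
  3+6+1 = 2 carry 1
  1+6+1 = 0 carry 1
  2+1+1 = 4

0o40273071343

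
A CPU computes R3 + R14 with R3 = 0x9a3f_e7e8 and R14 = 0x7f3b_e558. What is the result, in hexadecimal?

Add column by column in base 16, right to left:
  8+8 = 0 carry 1
  e+5+1 = 4 carry 1
  7+5+1 = d
  e+e = c carry 1
  f+b+1 = b carry 1
  3+3+1 = 7
  a+f = 9 carry 1
  9+7+1 = 1 carry 1
  final carry 1

0x1197bcd40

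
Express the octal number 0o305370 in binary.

0b11000101011111000

Each octal digit is 3 bits: 3=011 0=000 5=101 3=011 7=111 0=000.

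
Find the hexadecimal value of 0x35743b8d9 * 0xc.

0x28172caa2c

Multiply each base-16 digit by 12, carrying:
  9×12 = 108 → write c carry 6
  d×12+6 = 162 → write 2 carry 10
  8×12+10 = 106 → write a carry 6
  b×12+6 = 138 → write a carry 8
  3×12+8 = 44 → write c carry 2
  4×12+2 = 50 → write 2 carry 3
  7×12+3 = 87 → write 7 carry 5
  5×12+5 = 65 → write 1 carry 4
  3×12+4 = 40 → write 8 carry 2
  remaining carry: 2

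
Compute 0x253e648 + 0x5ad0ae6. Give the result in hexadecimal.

0x800f12e

Add column by column in base 16, right to left:
  8+6 = e
  4+e = 2 carry 1
  6+a+1 = 1 carry 1
  e+0+1 = f
  3+d = 0 carry 1
  5+a+1 = 0 carry 1
  2+5+1 = 8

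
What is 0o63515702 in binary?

Each octal digit is 3 bits: 6=110 3=011 5=101 1=001 5=101 7=111 0=000 2=010.

0b110011101001101111000010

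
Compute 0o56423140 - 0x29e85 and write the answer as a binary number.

0b101101111000011111011011

0o56423140 = 0b101110100010011001100000 in binary.
0x29e85 = 0b101001111010000101 in binary.
Subtract column by column in base 2:
  0-1 → 1 (borrow)
  0-0-1 → 1 (borrow)
  0-1-1 → 0 (borrow)
  0-0-1 → 1 (borrow)
  0-0-1 → 1 (borrow)
  1-0-1 → 0
  1-0 → 1
  0-1 → 1 (borrow)
  0-0-1 → 1 (borrow)
  1-1-1 → 1 (borrow)
  1-1-1 → 1 (borrow)
  0-1-1 → 0 (borrow)
  0-1-1 → 0 (borrow)
  1-0-1 → 0
  0-0 → 0
  0-1 → 1 (borrow)
  0-0-1 → 1 (borrow)
  1-1-1 → 1 (borrow)
  0-0-1 → 1 (borrow)
  1-0-1 → 0
  1-0 → 1
  1-0 → 1
  0-0 → 0
  1-0 → 1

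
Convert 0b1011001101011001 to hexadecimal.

Group the bits into nibbles: 1011 0011 0101 1001 → B359.

0xB359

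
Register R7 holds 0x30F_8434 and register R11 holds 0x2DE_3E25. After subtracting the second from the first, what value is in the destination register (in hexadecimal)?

Subtract column by column in base 16:
  4-5 → F (borrow)
  3-2-1 → 0
  4-E → 6 (borrow)
  8-3-1 → 4
  F-E → 1
  0-D → 3 (borrow)
  3-2-1 → 0

0x31460F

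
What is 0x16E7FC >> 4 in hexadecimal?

0x16E7F

Shifting right by 4 bits = 1 hex digit: drop the last 1.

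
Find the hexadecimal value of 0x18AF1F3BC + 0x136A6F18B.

Add column by column in base 16, right to left:
  C+B = 7 carry 1
  B+8+1 = 4 carry 1
  3+1+1 = 5
  F+F = E carry 1
  1+6+1 = 8
  F+A = 9 carry 1
  A+6+1 = 1 carry 1
  8+3+1 = C
  1+1 = 2

0x2C198E547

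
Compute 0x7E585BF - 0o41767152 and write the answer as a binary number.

0b111010111011001011101010101

0x7E585BF = 0b111111001011000010110111111 in binary.
0o41767152 = 0b100001111110111001101010 in binary.
Subtract column by column in base 2:
  1-0 → 1
  1-1 → 0
  1-0 → 1
  1-1 → 0
  1-0 → 1
  1-1 → 0
  0-1 → 1 (borrow)
  1-0-1 → 0
  1-0 → 1
  0-1 → 1 (borrow)
  1-1-1 → 1 (borrow)
  0-1-1 → 0 (borrow)
  0-0-1 → 1 (borrow)
  0-1-1 → 0 (borrow)
  0-1-1 → 0 (borrow)
  1-1-1 → 1 (borrow)
  1-1-1 → 1 (borrow)
  0-1-1 → 0 (borrow)
  1-1-1 → 1 (borrow)
  0-0-1 → 1 (borrow)
  0-0-1 → 1 (borrow)
  1-0-1 → 0
  1-0 → 1
  1-1 → 0
  1-0 → 1
  1-0 → 1
  1-0 → 1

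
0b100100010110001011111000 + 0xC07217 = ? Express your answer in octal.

0b100100010110001011111000 = 0o44261370 in octal.
0xC07217 = 0o60071027 in octal.
Add column by column in base 8, right to left:
  0+7 = 7
  7+2 = 1 carry 1
  3+0+1 = 4
  1+1 = 2
  6+7 = 5 carry 1
  2+0+1 = 3
  4+0 = 4
  4+6 = 2 carry 1
  final carry 1

0o124352417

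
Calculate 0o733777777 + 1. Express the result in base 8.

The trailing 6 digits are 7 (max in base 8), so adding 1 cascades: they roll to 0 and the next digit up increments.

0o734000000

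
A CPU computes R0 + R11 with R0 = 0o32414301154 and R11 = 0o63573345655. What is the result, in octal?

0o116207647031

Add column by column in base 8, right to left:
  4+5 = 1 carry 1
  5+5+1 = 3 carry 1
  1+6+1 = 0 carry 1
  1+5+1 = 7
  0+4 = 4
  3+3 = 6
  4+3 = 7
  1+7 = 0 carry 1
  4+5+1 = 2 carry 1
  2+3+1 = 6
  3+6 = 1 carry 1
  final carry 1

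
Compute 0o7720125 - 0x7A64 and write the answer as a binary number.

0o7720125 = 0b111111010000001010101 in binary.
0x7A64 = 0b111101001100100 in binary.
Subtract column by column in base 2:
  1-0 → 1
  0-0 → 0
  1-1 → 0
  0-0 → 0
  1-0 → 1
  0-1 → 1 (borrow)
  1-1-1 → 1 (borrow)
  0-0-1 → 1 (borrow)
  0-0-1 → 1 (borrow)
  0-1-1 → 0 (borrow)
  0-0-1 → 1 (borrow)
  0-1-1 → 0 (borrow)
  0-1-1 → 0 (borrow)
  1-1-1 → 1 (borrow)
  0-1-1 → 0 (borrow)
  1-0-1 → 0
  1-0 → 1
  1-0 → 1
  1-0 → 1
  1-0 → 1
  1-0 → 1

0b111110010010111110001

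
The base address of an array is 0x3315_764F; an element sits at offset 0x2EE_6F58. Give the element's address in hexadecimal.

0x3603E5A7

Add column by column in base 16, right to left:
  F+8 = 7 carry 1
  4+5+1 = A
  6+F = 5 carry 1
  7+6+1 = E
  5+E = 3 carry 1
  1+E+1 = 0 carry 1
  3+2+1 = 6
  3+0 = 3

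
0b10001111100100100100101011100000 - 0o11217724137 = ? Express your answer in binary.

0b1000101010100101010001010000001

0o11217724137 = 0b1001010001111111010100001011111 in binary.
Subtract column by column in base 2:
  0-1 → 1 (borrow)
  0-1-1 → 0 (borrow)
  0-1-1 → 0 (borrow)
  0-1-1 → 0 (borrow)
  0-1-1 → 0 (borrow)
  1-0-1 → 0
  1-1 → 0
  1-0 → 1
  0-0 → 0
  1-0 → 1
  0-0 → 0
  1-1 → 0
  0-0 → 0
  0-1 → 1 (borrow)
  1-0-1 → 0
  0-1 → 1 (borrow)
  0-1-1 → 0 (borrow)
  1-1-1 → 1 (borrow)
  0-1-1 → 0 (borrow)
  0-1-1 → 0 (borrow)
  1-1-1 → 1 (borrow)
  0-1-1 → 0 (borrow)
  0-0-1 → 1 (borrow)
  1-0-1 → 0
  1-0 → 1
  1-1 → 0
  1-0 → 1
  1-1 → 0
  0-0 → 0
  0-0 → 0
  0-1 → 1 (borrow)
  1-0-1 → 0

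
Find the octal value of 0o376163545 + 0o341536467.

Add column by column in base 8, right to left:
  5+7 = 4 carry 1
  4+6+1 = 3 carry 1
  5+4+1 = 2 carry 1
  3+6+1 = 2 carry 1
  6+3+1 = 2 carry 1
  1+5+1 = 7
  6+1 = 7
  7+4 = 3 carry 1
  3+3+1 = 7

0o737722234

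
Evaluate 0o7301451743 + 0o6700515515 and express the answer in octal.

0o16202167460

Add column by column in base 8, right to left:
  3+5 = 0 carry 1
  4+1+1 = 6
  7+5 = 4 carry 1
  1+5+1 = 7
  5+1 = 6
  4+5 = 1 carry 1
  1+0+1 = 2
  0+0 = 0
  3+7 = 2 carry 1
  7+6+1 = 6 carry 1
  final carry 1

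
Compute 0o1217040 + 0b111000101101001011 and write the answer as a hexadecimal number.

0o1217040 = 0x51E20 in hexadecimal.
0b111000101101001011 = 0x38B4B in hexadecimal.
Add column by column in base 16, right to left:
  0+B = B
  2+4 = 6
  E+B = 9 carry 1
  1+8+1 = A
  5+3 = 8

0x8A96B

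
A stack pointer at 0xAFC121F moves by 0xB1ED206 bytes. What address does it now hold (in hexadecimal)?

Add column by column in base 16, right to left:
  F+6 = 5 carry 1
  1+0+1 = 2
  2+2 = 4
  1+D = E
  C+E = A carry 1
  F+1+1 = 1 carry 1
  A+B+1 = 6 carry 1
  final carry 1

0x161AE425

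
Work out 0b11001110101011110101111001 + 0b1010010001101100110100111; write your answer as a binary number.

0b100100000111001011100100000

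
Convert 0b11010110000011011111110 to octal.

Group the bits in threes: 011 010 110 000 011 011 111 110 → 32603376.

0o32603376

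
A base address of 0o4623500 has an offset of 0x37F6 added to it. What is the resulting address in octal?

0o4657466

0x37F6 = 0o33766 in octal.
Add column by column in base 8, right to left:
  0+6 = 6
  0+6 = 6
  5+7 = 4 carry 1
  3+3+1 = 7
  2+3 = 5
  6+0 = 6
  4+0 = 4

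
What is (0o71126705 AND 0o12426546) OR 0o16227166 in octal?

0o71126705 AND 0o12426546 = 0o10026504.
Then OR with 0o16227166.

0o16227566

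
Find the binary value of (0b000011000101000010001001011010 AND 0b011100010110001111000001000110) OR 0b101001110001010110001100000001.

0b000011000101000010001001011010 AND 0b011100010110001111000001000110 = 0b000000000100000010000001000010.
Then OR with 0b101001110001010110001100000001.

0b101001110101010110001101000011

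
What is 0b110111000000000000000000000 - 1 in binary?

0b110110111111111111111111111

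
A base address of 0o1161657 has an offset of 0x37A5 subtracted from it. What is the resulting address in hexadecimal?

0o1161657 = 0x4E3AF in hexadecimal.
Subtract column by column in base 16:
  F-5 → A
  A-A → 0
  3-7 → C (borrow)
  E-3-1 → A
  4-0 → 4

0x4AC0A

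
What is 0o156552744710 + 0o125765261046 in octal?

0o304540225756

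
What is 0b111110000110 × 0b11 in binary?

0b10111010010010

Multiply each base-2 digit by 3, carrying:
  0×3 = 0 → write 0
  1×3 = 3 → write 1 carry 1
  1×3+1 = 4 → write 0 carry 2
  0×3+2 = 2 → write 0 carry 1
  0×3+1 = 1 → write 1
  0×3 = 0 → write 0
  0×3 = 0 → write 0
  1×3 = 3 → write 1 carry 1
  1×3+1 = 4 → write 0 carry 2
  1×3+2 = 5 → write 1 carry 2
  1×3+2 = 5 → write 1 carry 2
  1×3+2 = 5 → write 1 carry 2
  remaining carry: 10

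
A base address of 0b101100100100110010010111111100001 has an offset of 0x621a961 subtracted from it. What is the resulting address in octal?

0b101100100100110010010111111100001 = 0o54446227741 in octal.
0x621a961 = 0o610324541 in octal.
Subtract column by column in base 8:
  1-1 → 0
  4-4 → 0
  7-5 → 2
  7-4 → 3
  2-2 → 0
  2-3 → 7 (borrow)
  6-0-1 → 5
  4-1 → 3
  4-6 → 6 (borrow)
  4-0-1 → 3
  5-0 → 5

0o53635703200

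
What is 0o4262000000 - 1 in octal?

The trailing 6 digits are 0, so subtracting 1 borrows through: they become 7 and the next digit up decrements.

0o4261777777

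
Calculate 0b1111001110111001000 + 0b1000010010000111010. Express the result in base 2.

Add column by column in base 2, right to left:
  0+0 = 0
  0+1 = 1
  0+0 = 0
  1+1 = 0 carry 1
  0+1+1 = 0 carry 1
  0+1+1 = 0 carry 1
  1+0+1 = 0 carry 1
  1+0+1 = 0 carry 1
  1+0+1 = 0 carry 1
  0+0+1 = 1
  1+1 = 0 carry 1
  1+0+1 = 0 carry 1
  1+0+1 = 0 carry 1
  0+1+1 = 0 carry 1
  0+0+1 = 1
  1+0 = 1
  1+0 = 1
  1+0 = 1
  1+1 = 0 carry 1
  final carry 1

0b10111100001000000010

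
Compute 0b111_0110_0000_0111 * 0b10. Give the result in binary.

0b1110110000001110

Multiply each base-2 digit by 2, carrying:
  1×2 = 2 → write 0 carry 1
  1×2+1 = 3 → write 1 carry 1
  1×2+1 = 3 → write 1 carry 1
  0×2+1 = 1 → write 1
  0×2 = 0 → write 0
  0×2 = 0 → write 0
  0×2 = 0 → write 0
  0×2 = 0 → write 0
  0×2 = 0 → write 0
  1×2 = 2 → write 0 carry 1
  1×2+1 = 3 → write 1 carry 1
  0×2+1 = 1 → write 1
  1×2 = 2 → write 0 carry 1
  1×2+1 = 3 → write 1 carry 1
  1×2+1 = 3 → write 1 carry 1
  remaining carry: 1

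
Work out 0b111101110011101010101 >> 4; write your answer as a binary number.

0b11110111001110101

Right shift by 4: drop the 4 least-significant bits.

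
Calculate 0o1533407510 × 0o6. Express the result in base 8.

Multiply each base-8 digit by 6, carrying:
  0×6 = 0 → write 0
  1×6 = 6 → write 6
  5×6 = 30 → write 6 carry 3
  7×6+3 = 45 → write 5 carry 5
  0×6+5 = 5 → write 5
  4×6 = 24 → write 0 carry 3
  3×6+3 = 21 → write 5 carry 2
  3×6+2 = 20 → write 4 carry 2
  5×6+2 = 32 → write 0 carry 4
  1×6+4 = 10 → write 2 carry 1
  remaining carry: 1

0o12045055660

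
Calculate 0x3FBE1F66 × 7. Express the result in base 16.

Multiply each base-16 digit by 7, carrying:
  6×7 = 42 → write A carry 2
  6×7+2 = 44 → write C carry 2
  F×7+2 = 107 → write B carry 6
  1×7+6 = 13 → write D
  E×7 = 98 → write 2 carry 6
  B×7+6 = 83 → write 3 carry 5
  F×7+5 = 110 → write E carry 6
  3×7+6 = 27 → write B carry 1
  remaining carry: 1

0x1BE32DBCA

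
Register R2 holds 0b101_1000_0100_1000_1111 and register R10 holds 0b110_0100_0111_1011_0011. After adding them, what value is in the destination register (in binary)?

0b10111100110001000010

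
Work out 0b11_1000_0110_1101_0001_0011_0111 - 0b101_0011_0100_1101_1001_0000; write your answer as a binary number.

Subtract column by column in base 2:
  1-0 → 1
  1-0 → 1
  1-0 → 1
  0-0 → 0
  1-1 → 0
  1-0 → 1
  0-0 → 0
  0-1 → 1 (borrow)
  1-1-1 → 1 (borrow)
  0-0-1 → 1 (borrow)
  0-1-1 → 0 (borrow)
  0-1-1 → 0 (borrow)
  1-0-1 → 0
  0-0 → 0
  1-1 → 0
  1-0 → 1
  0-1 → 1 (borrow)
  1-1-1 → 1 (borrow)
  1-0-1 → 0
  0-0 → 0
  0-1 → 1 (borrow)
  0-0-1 → 1 (borrow)
  0-1-1 → 0 (borrow)
  1-0-1 → 0
  1-0 → 1
  1-0 → 1

0b11001100111000001110100111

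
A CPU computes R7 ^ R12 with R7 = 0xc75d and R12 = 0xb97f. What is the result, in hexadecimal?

0x7e22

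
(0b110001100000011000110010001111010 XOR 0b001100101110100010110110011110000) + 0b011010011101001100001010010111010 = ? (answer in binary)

0b1010111101100000110001110101000100

First 0b110001100000011000110010001111010 XOR 0b001100101110100010110110011110000 = 0b111101001110111010000100010001010.
Add column by column in base 2, right to left:
  0+0 = 0
  1+1 = 0 carry 1
  0+0+1 = 1
  1+1 = 0 carry 1
  0+1+1 = 0 carry 1
  0+1+1 = 0 carry 1
  0+0+1 = 1
  1+1 = 0 carry 1
  0+0+1 = 1
  0+0 = 0
  0+1 = 1
  1+0 = 1
  0+1 = 1
  0+0 = 0
  0+0 = 0
  0+0 = 0
  1+0 = 1
  0+1 = 1
  1+1 = 0 carry 1
  1+0+1 = 0 carry 1
  1+0+1 = 0 carry 1
  0+1+1 = 0 carry 1
  1+0+1 = 0 carry 1
  1+1+1 = 1 carry 1
  1+1+1 = 1 carry 1
  0+1+1 = 0 carry 1
  0+0+1 = 1
  1+0 = 1
  0+1 = 1
  1+0 = 1
  1+1 = 0 carry 1
  1+1+1 = 1 carry 1
  1+0+1 = 0 carry 1
  final carry 1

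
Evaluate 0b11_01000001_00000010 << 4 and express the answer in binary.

Left shift by 4: append 4 zero bits.

0b1101000001000000100000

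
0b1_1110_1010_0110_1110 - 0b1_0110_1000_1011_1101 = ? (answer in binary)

Subtract column by column in base 2:
  0-1 → 1 (borrow)
  1-0-1 → 0
  1-1 → 0
  1-1 → 0
  0-1 → 1 (borrow)
  1-1-1 → 1 (borrow)
  1-0-1 → 0
  0-1 → 1 (borrow)
  0-0-1 → 1 (borrow)
  1-0-1 → 0
  0-0 → 0
  1-1 → 0
  0-0 → 0
  1-1 → 0
  1-1 → 0
  1-0 → 1
  1-1 → 0

0b1000000110110001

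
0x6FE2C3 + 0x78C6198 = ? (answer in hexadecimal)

Add column by column in base 16, right to left:
  3+8 = B
  C+9 = 5 carry 1
  2+1+1 = 4
  E+6 = 4 carry 1
  F+C+1 = C carry 1
  6+8+1 = F
  0+7 = 7

0x7FC445B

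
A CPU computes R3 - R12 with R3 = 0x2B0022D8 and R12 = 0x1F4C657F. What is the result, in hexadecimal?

Subtract column by column in base 16:
  8-F → 9 (borrow)
  D-7-1 → 5
  2-5 → D (borrow)
  2-6-1 → B (borrow)
  0-C-1 → 3 (borrow)
  0-4-1 → B (borrow)
  B-F-1 → B (borrow)
  2-1-1 → 0

0xBB3BD59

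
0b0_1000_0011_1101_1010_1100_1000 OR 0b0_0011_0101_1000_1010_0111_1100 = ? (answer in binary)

OR bit by bit (1 where either bit is 1):
  0100000111101101011001000
| 0001101011000101001111100
= 0101101111101101011111100

0b0101101111101101011111100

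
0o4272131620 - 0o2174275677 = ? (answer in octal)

0o2075633721

Subtract column by column in base 8:
  0-7 → 1 (borrow)
  2-7-1 → 2 (borrow)
  6-6-1 → 7 (borrow)
  1-5-1 → 3 (borrow)
  3-7-1 → 3 (borrow)
  1-2-1 → 6 (borrow)
  2-4-1 → 5 (borrow)
  7-7-1 → 7 (borrow)
  2-1-1 → 0
  4-2 → 2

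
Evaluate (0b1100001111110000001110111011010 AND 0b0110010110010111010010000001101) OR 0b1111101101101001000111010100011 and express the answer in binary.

0b1100001111110000001110111011010 AND 0b0110010110010111010010000001101 = 0b0100000110010000000010000001000.
Then OR with 0b1111101101101001000111010100011.

0b1111101111111001000111010101011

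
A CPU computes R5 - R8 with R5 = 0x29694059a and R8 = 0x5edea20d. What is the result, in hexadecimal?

0x237b5638d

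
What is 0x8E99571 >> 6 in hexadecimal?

0x23A655

6 bits is not a whole number of base-16 digits; in binary: 1000111010011001010101110001 >> 6 = 1000111010011001010101.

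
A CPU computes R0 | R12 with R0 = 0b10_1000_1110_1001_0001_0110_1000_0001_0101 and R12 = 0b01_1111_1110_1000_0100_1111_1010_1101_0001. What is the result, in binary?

0b1111111110100101011111101011010101

OR bit by bit (1 where either bit is 1):
  1010001110100100010110100000010101
| 0111111110100001001111101011010001
= 1111111110100101011111101011010101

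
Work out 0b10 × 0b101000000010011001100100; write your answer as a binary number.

Multiply each base-2 digit by 2, carrying:
  0×2 = 0 → write 0
  0×2 = 0 → write 0
  1×2 = 2 → write 0 carry 1
  0×2+1 = 1 → write 1
  0×2 = 0 → write 0
  1×2 = 2 → write 0 carry 1
  1×2+1 = 3 → write 1 carry 1
  0×2+1 = 1 → write 1
  0×2 = 0 → write 0
  1×2 = 2 → write 0 carry 1
  1×2+1 = 3 → write 1 carry 1
  0×2+1 = 1 → write 1
  0×2 = 0 → write 0
  1×2 = 2 → write 0 carry 1
  0×2+1 = 1 → write 1
  0×2 = 0 → write 0
  0×2 = 0 → write 0
  0×2 = 0 → write 0
  0×2 = 0 → write 0
  0×2 = 0 → write 0
  0×2 = 0 → write 0
  1×2 = 2 → write 0 carry 1
  0×2+1 = 1 → write 1
  1×2 = 2 → write 0 carry 1
  remaining carry: 1

0b1010000000100110011001000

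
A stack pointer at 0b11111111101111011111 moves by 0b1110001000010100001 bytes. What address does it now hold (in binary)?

0b101110000110010000000

Add column by column in base 2, right to left:
  1+1 = 0 carry 1
  1+0+1 = 0 carry 1
  1+0+1 = 0 carry 1
  1+0+1 = 0 carry 1
  1+0+1 = 0 carry 1
  0+1+1 = 0 carry 1
  1+0+1 = 0 carry 1
  1+1+1 = 1 carry 1
  1+0+1 = 0 carry 1
  1+0+1 = 0 carry 1
  0+0+1 = 1
  1+0 = 1
  1+1 = 0 carry 1
  1+0+1 = 0 carry 1
  1+0+1 = 0 carry 1
  1+0+1 = 0 carry 1
  1+1+1 = 1 carry 1
  1+1+1 = 1 carry 1
  1+1+1 = 1 carry 1
  1+0+1 = 0 carry 1
  final carry 1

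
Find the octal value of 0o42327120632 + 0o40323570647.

0o102652711501

Add column by column in base 8, right to left:
  2+7 = 1 carry 1
  3+4+1 = 0 carry 1
  6+6+1 = 5 carry 1
  0+0+1 = 1
  2+7 = 1 carry 1
  1+5+1 = 7
  7+3 = 2 carry 1
  2+2+1 = 5
  3+3 = 6
  2+0 = 2
  4+4 = 0 carry 1
  final carry 1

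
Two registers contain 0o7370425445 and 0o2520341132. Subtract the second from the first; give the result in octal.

0o4650064313

Subtract column by column in base 8:
  5-2 → 3
  4-3 → 1
  4-1 → 3
  5-1 → 4
  2-4 → 6 (borrow)
  4-3-1 → 0
  0-0 → 0
  7-2 → 5
  3-5 → 6 (borrow)
  7-2-1 → 4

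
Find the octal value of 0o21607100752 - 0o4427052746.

0o15160026004

Subtract column by column in base 8:
  2-6 → 4 (borrow)
  5-4-1 → 0
  7-7 → 0
  0-2 → 6 (borrow)
  0-5-1 → 2 (borrow)
  1-0-1 → 0
  7-7 → 0
  0-2 → 6 (borrow)
  6-4-1 → 1
  1-4 → 5 (borrow)
  2-0-1 → 1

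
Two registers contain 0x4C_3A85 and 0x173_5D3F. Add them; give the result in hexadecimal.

0x1BF97C4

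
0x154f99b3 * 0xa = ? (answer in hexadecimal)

Multiply each base-16 digit by 10, carrying:
  3×10 = 30 → write e carry 1
  b×10+1 = 111 → write f carry 6
  9×10+6 = 96 → write 0 carry 6
  9×10+6 = 96 → write 0 carry 6
  f×10+6 = 156 → write c carry 9
  4×10+9 = 49 → write 1 carry 3
  5×10+3 = 53 → write 5 carry 3
  1×10+3 = 13 → write d

0xd51c00fe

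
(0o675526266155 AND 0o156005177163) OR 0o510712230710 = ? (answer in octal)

0o554716276751

0o675526266155 AND 0o156005177163 = 0o054004066141.
Then OR with 0o510712230710.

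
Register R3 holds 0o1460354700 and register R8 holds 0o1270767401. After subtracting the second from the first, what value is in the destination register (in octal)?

0o167365277

Subtract column by column in base 8:
  0-1 → 7 (borrow)
  0-0-1 → 7 (borrow)
  7-4-1 → 2
  4-7 → 5 (borrow)
  5-6-1 → 6 (borrow)
  3-7-1 → 3 (borrow)
  0-0-1 → 7 (borrow)
  6-7-1 → 6 (borrow)
  4-2-1 → 1
  1-1 → 0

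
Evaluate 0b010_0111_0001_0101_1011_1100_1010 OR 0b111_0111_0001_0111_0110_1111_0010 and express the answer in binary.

OR bit by bit (1 where either bit is 1):
  010011100010101101111001010
| 111011100010111011011110010
= 111011100010111111111111010

0b111011100010111111111111010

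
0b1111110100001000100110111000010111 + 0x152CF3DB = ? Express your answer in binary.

0b10000001001010011110110000111110010

0x152CF3DB = 0b10101001011001111001111011011 in binary.
Add column by column in base 2, right to left:
  1+1 = 0 carry 1
  1+1+1 = 1 carry 1
  1+0+1 = 0 carry 1
  0+1+1 = 0 carry 1
  1+1+1 = 1 carry 1
  0+0+1 = 1
  0+1 = 1
  0+1 = 1
  0+1 = 1
  1+1 = 0 carry 1
  1+0+1 = 0 carry 1
  1+0+1 = 0 carry 1
  0+1+1 = 0 carry 1
  1+1+1 = 1 carry 1
  1+1+1 = 1 carry 1
  0+1+1 = 0 carry 1
  0+0+1 = 1
  1+0 = 1
  0+1 = 1
  0+1 = 1
  0+0 = 0
  1+1 = 0 carry 1
  0+0+1 = 1
  0+0 = 0
  0+1 = 1
  0+0 = 0
  1+1 = 0 carry 1
  0+0+1 = 1
  1+1 = 0 carry 1
  1+0+1 = 0 carry 1
  1+0+1 = 0 carry 1
  1+0+1 = 0 carry 1
  1+0+1 = 0 carry 1
  1+0+1 = 0 carry 1
  final carry 1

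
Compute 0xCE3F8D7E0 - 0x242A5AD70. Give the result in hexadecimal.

Subtract column by column in base 16:
  0-0 → 0
  E-7 → 7
  7-D → A (borrow)
  D-A-1 → 2
  8-5 → 3
  F-A → 5
  3-2 → 1
  E-4 → A
  C-2 → A

0xAA1532A70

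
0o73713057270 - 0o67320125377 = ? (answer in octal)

Subtract column by column in base 8:
  0-7 → 1 (borrow)
  7-7-1 → 7 (borrow)
  2-3-1 → 6 (borrow)
  7-5-1 → 1
  5-2 → 3
  0-1 → 7 (borrow)
  3-0-1 → 2
  1-2 → 7 (borrow)
  7-3-1 → 3
  3-7 → 4 (borrow)
  7-6-1 → 0

0o4372731671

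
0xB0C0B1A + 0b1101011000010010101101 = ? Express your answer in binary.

0b1011010000011000111111000111

0xB0C0B1A = 0b1011000011000000101100011010 in binary.
Add column by column in base 2, right to left:
  0+1 = 1
  1+0 = 1
  0+1 = 1
  1+1 = 0 carry 1
  1+0+1 = 0 carry 1
  0+1+1 = 0 carry 1
  0+0+1 = 1
  0+1 = 1
  1+0 = 1
  1+0 = 1
  0+1 = 1
  1+0 = 1
  0+0 = 0
  0+0 = 0
  0+0 = 0
  0+1 = 1
  0+1 = 1
  0+0 = 0
  1+1 = 0 carry 1
  1+0+1 = 0 carry 1
  0+1+1 = 0 carry 1
  0+1+1 = 0 carry 1
  0+0+1 = 1
  0+0 = 0
  1+0 = 1
  1+0 = 1
  0+0 = 0
  1+0 = 1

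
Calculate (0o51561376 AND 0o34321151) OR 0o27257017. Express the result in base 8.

0o37377157

0o51561376 AND 0o34321151 = 0o10121150.
Then OR with 0o27257017.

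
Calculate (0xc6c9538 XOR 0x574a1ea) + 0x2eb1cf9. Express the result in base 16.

0xc0351cb

First 0xc6c9538 XOR 0x574a1ea = 0x91834d2.
Add column by column in base 16, right to left:
  2+9 = b
  d+f = c carry 1
  4+c+1 = 1 carry 1
  3+1+1 = 5
  8+b = 3 carry 1
  1+e+1 = 0 carry 1
  9+2+1 = c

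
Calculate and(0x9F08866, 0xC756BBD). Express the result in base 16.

AND each hex digit independently (no carries):
  9&C=8, F&7=7, 0&5=0, 8&6=0, 8&B=8, 6&B=2, 6&D=4

0x8700824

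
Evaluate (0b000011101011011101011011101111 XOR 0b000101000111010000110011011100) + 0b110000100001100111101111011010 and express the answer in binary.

First 0b000011101011011101011011101111 XOR 0b000101000111010000110011011100 = 0b000110101100001101101000110011.
Add column by column in base 2, right to left:
  1+0 = 1
  1+1 = 0 carry 1
  0+0+1 = 1
  0+1 = 1
  1+1 = 0 carry 1
  1+0+1 = 0 carry 1
  0+1+1 = 0 carry 1
  0+1+1 = 0 carry 1
  0+1+1 = 0 carry 1
  1+1+1 = 1 carry 1
  0+0+1 = 1
  1+1 = 0 carry 1
  1+1+1 = 1 carry 1
  0+1+1 = 0 carry 1
  1+1+1 = 1 carry 1
  1+0+1 = 0 carry 1
  0+0+1 = 1
  0+1 = 1
  0+1 = 1
  0+0 = 0
  1+0 = 1
  1+0 = 1
  0+0 = 0
  1+1 = 0 carry 1
  0+0+1 = 1
  1+0 = 1
  1+0 = 1
  0+0 = 0
  0+1 = 1
  0+1 = 1

0b110111001101110101011000001101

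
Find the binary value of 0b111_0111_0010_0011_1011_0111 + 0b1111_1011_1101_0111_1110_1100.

0b1011100101111101110100011

Add column by column in base 2, right to left:
  1+0 = 1
  1+0 = 1
  1+1 = 0 carry 1
  0+1+1 = 0 carry 1
  1+0+1 = 0 carry 1
  1+1+1 = 1 carry 1
  0+1+1 = 0 carry 1
  1+1+1 = 1 carry 1
  1+1+1 = 1 carry 1
  1+1+1 = 1 carry 1
  0+1+1 = 0 carry 1
  0+0+1 = 1
  0+1 = 1
  1+0 = 1
  0+1 = 1
  0+1 = 1
  1+1 = 0 carry 1
  1+1+1 = 1 carry 1
  1+0+1 = 0 carry 1
  0+1+1 = 0 carry 1
  1+1+1 = 1 carry 1
  1+1+1 = 1 carry 1
  1+1+1 = 1 carry 1
  0+1+1 = 0 carry 1
  final carry 1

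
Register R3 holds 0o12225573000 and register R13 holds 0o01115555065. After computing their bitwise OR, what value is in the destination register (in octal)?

OR each oct digit independently (no carries):
  1|0=1, 2|1=3, 2|1=3, 2|1=3, 5|5=5, 5|5=5, 7|5=7, 3|5=7, 0|0=0, 0|6=6, 0|5=5

0o13335577065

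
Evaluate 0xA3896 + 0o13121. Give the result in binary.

0b10100100111011100111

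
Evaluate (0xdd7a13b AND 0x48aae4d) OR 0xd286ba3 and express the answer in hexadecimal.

0xdaaebab

0xdd7a13b AND 0x48aae4d = 0x482a009.
Then OR with 0xd286ba3.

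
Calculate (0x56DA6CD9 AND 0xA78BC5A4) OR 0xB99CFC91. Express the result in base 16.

0x56DA6CD9 AND 0xA78BC5A4 = 0x068A4480.
Then OR with 0xB99CFC91.

0xBF9EFC91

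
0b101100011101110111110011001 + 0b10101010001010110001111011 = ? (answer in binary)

0b1000001101111001110000010100

Add column by column in base 2, right to left:
  1+1 = 0 carry 1
  0+1+1 = 0 carry 1
  0+0+1 = 1
  1+1 = 0 carry 1
  1+1+1 = 1 carry 1
  0+1+1 = 0 carry 1
  0+1+1 = 0 carry 1
  1+0+1 = 0 carry 1
  1+0+1 = 0 carry 1
  1+0+1 = 0 carry 1
  1+1+1 = 1 carry 1
  1+1+1 = 1 carry 1
  0+0+1 = 1
  1+1 = 0 carry 1
  1+0+1 = 0 carry 1
  1+1+1 = 1 carry 1
  0+0+1 = 1
  1+0 = 1
  1+0 = 1
  1+1 = 0 carry 1
  0+0+1 = 1
  0+1 = 1
  0+0 = 0
  1+1 = 0 carry 1
  1+0+1 = 0 carry 1
  0+1+1 = 0 carry 1
  1+0+1 = 0 carry 1
  final carry 1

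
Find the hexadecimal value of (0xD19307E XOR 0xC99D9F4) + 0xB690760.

First 0xD19307E XOR 0xC99D9F4 = 0x180E98A.
Add column by column in base 16, right to left:
  A+0 = A
  8+6 = E
  9+7 = 0 carry 1
  E+0+1 = F
  0+9 = 9
  8+6 = E
  1+B = C

0xCE9F0EA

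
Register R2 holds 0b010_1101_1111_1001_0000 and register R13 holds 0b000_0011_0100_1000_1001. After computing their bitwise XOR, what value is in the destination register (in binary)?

XOR bit by bit (1 where the bits differ):
  0101101111110010000
^ 0000011010010001001
= 0101110101100011001

0b0101110101100011001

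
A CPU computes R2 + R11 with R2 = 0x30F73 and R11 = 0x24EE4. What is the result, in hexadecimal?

Add column by column in base 16, right to left:
  3+4 = 7
  7+E = 5 carry 1
  F+E+1 = E carry 1
  0+4+1 = 5
  3+2 = 5

0x55E57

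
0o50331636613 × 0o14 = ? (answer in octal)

0o745065561204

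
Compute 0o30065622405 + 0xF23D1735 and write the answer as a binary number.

0b110110011000101000011110000111010

0o30065622405 = 0b11000000110101110010010100000101 in binary.
0xF23D1735 = 0b11110010001111010001011100110101 in binary.
Add column by column in base 2, right to left:
  1+1 = 0 carry 1
  0+0+1 = 1
  1+1 = 0 carry 1
  0+0+1 = 1
  0+1 = 1
  0+1 = 1
  0+0 = 0
  0+0 = 0
  1+1 = 0 carry 1
  0+1+1 = 0 carry 1
  1+1+1 = 1 carry 1
  0+0+1 = 1
  0+1 = 1
  1+0 = 1
  0+0 = 0
  0+0 = 0
  1+1 = 0 carry 1
  1+0+1 = 0 carry 1
  1+1+1 = 1 carry 1
  0+1+1 = 0 carry 1
  1+1+1 = 1 carry 1
  0+1+1 = 0 carry 1
  1+0+1 = 0 carry 1
  1+0+1 = 0 carry 1
  0+0+1 = 1
  0+1 = 1
  0+0 = 0
  0+0 = 0
  0+1 = 1
  0+1 = 1
  1+1 = 0 carry 1
  1+1+1 = 1 carry 1
  final carry 1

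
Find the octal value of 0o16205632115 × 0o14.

0o253105471634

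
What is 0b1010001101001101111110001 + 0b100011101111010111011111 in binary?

Add column by column in base 2, right to left:
  1+1 = 0 carry 1
  0+1+1 = 0 carry 1
  0+1+1 = 0 carry 1
  0+1+1 = 0 carry 1
  1+1+1 = 1 carry 1
  1+0+1 = 0 carry 1
  1+1+1 = 1 carry 1
  1+1+1 = 1 carry 1
  1+1+1 = 1 carry 1
  1+0+1 = 0 carry 1
  0+1+1 = 0 carry 1
  1+0+1 = 0 carry 1
  1+1+1 = 1 carry 1
  0+1+1 = 0 carry 1
  0+1+1 = 0 carry 1
  1+1+1 = 1 carry 1
  0+0+1 = 1
  1+1 = 0 carry 1
  1+1+1 = 1 carry 1
  0+1+1 = 0 carry 1
  0+0+1 = 1
  0+0 = 0
  1+0 = 1
  0+1 = 1
  1+0 = 1

0b1110101011001000111010000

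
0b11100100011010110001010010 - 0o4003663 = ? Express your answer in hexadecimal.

0b11100100011010110001010010 = 0x391ac52 in hexadecimal.
0o4003663 = 0x1007b3 in hexadecimal.
Subtract column by column in base 16:
  2-3 → f (borrow)
  5-b-1 → 9 (borrow)
  c-7-1 → 4
  a-0 → a
  1-0 → 1
  9-1 → 8
  3-0 → 3

0x381a49f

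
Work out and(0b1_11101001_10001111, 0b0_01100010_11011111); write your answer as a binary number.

0b00110000010001111

AND bit by bit (1 only where both bits are 1):
  11110100110001111
& 00110001011011111
= 00110000010001111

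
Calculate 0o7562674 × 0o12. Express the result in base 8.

Multiply each base-8 digit by 10, carrying:
  4×10 = 40 → write 0 carry 5
  7×10+5 = 75 → write 3 carry 9
  6×10+9 = 69 → write 5 carry 8
  2×10+8 = 28 → write 4 carry 3
  6×10+3 = 63 → write 7 carry 7
  5×10+7 = 57 → write 1 carry 7
  7×10+7 = 77 → write 5 carry 9
  remaining carry: 11

0o115174530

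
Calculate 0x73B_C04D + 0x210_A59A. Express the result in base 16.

Add column by column in base 16, right to left:
  D+A = 7 carry 1
  4+9+1 = E
  0+5 = 5
  C+A = 6 carry 1
  B+0+1 = C
  3+1 = 4
  7+2 = 9

0x94C65E7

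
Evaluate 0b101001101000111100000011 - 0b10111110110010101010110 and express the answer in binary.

0b10001110010100110101101

Subtract column by column in base 2:
  1-0 → 1
  1-1 → 0
  0-1 → 1 (borrow)
  0-0-1 → 1 (borrow)
  0-1-1 → 0 (borrow)
  0-0-1 → 1 (borrow)
  0-1-1 → 0 (borrow)
  0-0-1 → 1 (borrow)
  1-1-1 → 1 (borrow)
  1-0-1 → 0
  1-1 → 0
  1-0 → 1
  0-0 → 0
  0-1 → 1 (borrow)
  0-1-1 → 0 (borrow)
  1-0-1 → 0
  0-1 → 1 (borrow)
  1-1-1 → 1 (borrow)
  1-1-1 → 1 (borrow)
  0-1-1 → 0 (borrow)
  0-1-1 → 0 (borrow)
  1-0-1 → 0
  0-1 → 1 (borrow)
  1-0-1 → 0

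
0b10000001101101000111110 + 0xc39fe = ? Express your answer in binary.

0b10011010001010000111100

0xc39fe = 0b11000011100111111110 in binary.
Add column by column in base 2, right to left:
  0+0 = 0
  1+1 = 0 carry 1
  1+1+1 = 1 carry 1
  1+1+1 = 1 carry 1
  1+1+1 = 1 carry 1
  1+1+1 = 1 carry 1
  0+1+1 = 0 carry 1
  0+1+1 = 0 carry 1
  0+1+1 = 0 carry 1
  1+0+1 = 0 carry 1
  0+0+1 = 1
  1+1 = 0 carry 1
  1+1+1 = 1 carry 1
  0+1+1 = 0 carry 1
  1+0+1 = 0 carry 1
  1+0+1 = 0 carry 1
  0+0+1 = 1
  0+0 = 0
  0+1 = 1
  0+1 = 1
  0+0 = 0
  0+0 = 0
  1+0 = 1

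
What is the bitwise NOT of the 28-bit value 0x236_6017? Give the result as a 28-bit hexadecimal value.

Each hex digit d becomes f−d:
  2→d, 3→c, 6→9, 6→9, 0→f, 1→e, 7→8

0xdc99fe8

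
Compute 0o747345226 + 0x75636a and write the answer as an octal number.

0x75636a = 0o35261552 in octal.
Add column by column in base 8, right to left:
  6+2 = 0 carry 1
  2+5+1 = 0 carry 1
  2+5+1 = 0 carry 1
  5+1+1 = 7
  4+6 = 2 carry 1
  3+2+1 = 6
  7+5 = 4 carry 1
  4+3+1 = 0 carry 1
  7+0+1 = 0 carry 1
  final carry 1

0o1004627000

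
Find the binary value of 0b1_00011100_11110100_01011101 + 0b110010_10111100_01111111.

Add column by column in base 2, right to left:
  1+1 = 0 carry 1
  0+1+1 = 0 carry 1
  1+1+1 = 1 carry 1
  1+1+1 = 1 carry 1
  1+1+1 = 1 carry 1
  0+1+1 = 0 carry 1
  1+1+1 = 1 carry 1
  0+0+1 = 1
  0+0 = 0
  0+0 = 0
  1+1 = 0 carry 1
  0+1+1 = 0 carry 1
  1+1+1 = 1 carry 1
  1+1+1 = 1 carry 1
  1+0+1 = 0 carry 1
  1+1+1 = 1 carry 1
  0+0+1 = 1
  0+1 = 1
  1+0 = 1
  1+0 = 1
  1+1 = 0 carry 1
  0+1+1 = 0 carry 1
  0+0+1 = 1
  0+0 = 0
  1+0 = 1

0b1010011111011000011011100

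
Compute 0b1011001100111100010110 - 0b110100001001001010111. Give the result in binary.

Subtract column by column in base 2:
  0-1 → 1 (borrow)
  1-1-1 → 1 (borrow)
  1-1-1 → 1 (borrow)
  0-0-1 → 1 (borrow)
  1-1-1 → 1 (borrow)
  0-0-1 → 1 (borrow)
  0-1-1 → 0 (borrow)
  0-0-1 → 1 (borrow)
  1-0-1 → 0
  1-1 → 0
  1-0 → 1
  1-0 → 1
  0-1 → 1 (borrow)
  0-0-1 → 1 (borrow)
  1-0-1 → 0
  1-0 → 1
  0-0 → 0
  0-1 → 1 (borrow)
  1-0-1 → 0
  1-1 → 0
  0-1 → 1 (borrow)
  1-0-1 → 0

0b100101011110010111111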